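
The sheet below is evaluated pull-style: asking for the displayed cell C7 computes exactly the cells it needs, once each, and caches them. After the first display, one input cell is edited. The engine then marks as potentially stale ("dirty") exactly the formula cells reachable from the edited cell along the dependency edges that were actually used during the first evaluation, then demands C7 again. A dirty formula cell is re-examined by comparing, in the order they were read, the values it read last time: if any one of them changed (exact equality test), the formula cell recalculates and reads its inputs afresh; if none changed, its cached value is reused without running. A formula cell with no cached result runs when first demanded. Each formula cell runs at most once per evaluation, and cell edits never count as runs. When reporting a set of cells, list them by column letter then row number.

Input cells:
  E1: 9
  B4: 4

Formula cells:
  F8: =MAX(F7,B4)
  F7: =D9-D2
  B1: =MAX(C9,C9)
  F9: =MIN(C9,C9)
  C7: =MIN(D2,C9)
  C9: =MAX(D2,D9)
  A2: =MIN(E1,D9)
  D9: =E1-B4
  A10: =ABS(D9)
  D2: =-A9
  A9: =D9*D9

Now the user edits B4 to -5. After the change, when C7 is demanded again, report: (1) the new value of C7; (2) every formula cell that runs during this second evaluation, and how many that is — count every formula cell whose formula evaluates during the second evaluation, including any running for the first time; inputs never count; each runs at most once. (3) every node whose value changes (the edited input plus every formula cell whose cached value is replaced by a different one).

Demanding C7 again yields -196.
5 formula cells run: A9, C7, C9, D2, D9.
The nodes whose values change: A9, B4, C7, C9, D2, D9.

First demand of the output computes:
  D9 = 9 - 4 = 5
  A9 = 5 * 5 = 25
  D2 = -(25) = -25
  C9 = MAX(-25, 5) = 5
  C7 = MIN(-25, 5) = -25

After the edit, cleaning proceeds:
  D9: a read changed (B4 4->-5) — executes, giving 14.
  A9: a read changed (D9 5->14; D9 5->14) — executes, giving 196.
  D2: a read changed (A9 25->196) — executes, giving -196.
  C9: a read changed (D2 -25->-196; D9 5->14) — executes, giving 14.
  C7: a read changed (D2 -25->-196; C9 5->14) — executes, giving -196.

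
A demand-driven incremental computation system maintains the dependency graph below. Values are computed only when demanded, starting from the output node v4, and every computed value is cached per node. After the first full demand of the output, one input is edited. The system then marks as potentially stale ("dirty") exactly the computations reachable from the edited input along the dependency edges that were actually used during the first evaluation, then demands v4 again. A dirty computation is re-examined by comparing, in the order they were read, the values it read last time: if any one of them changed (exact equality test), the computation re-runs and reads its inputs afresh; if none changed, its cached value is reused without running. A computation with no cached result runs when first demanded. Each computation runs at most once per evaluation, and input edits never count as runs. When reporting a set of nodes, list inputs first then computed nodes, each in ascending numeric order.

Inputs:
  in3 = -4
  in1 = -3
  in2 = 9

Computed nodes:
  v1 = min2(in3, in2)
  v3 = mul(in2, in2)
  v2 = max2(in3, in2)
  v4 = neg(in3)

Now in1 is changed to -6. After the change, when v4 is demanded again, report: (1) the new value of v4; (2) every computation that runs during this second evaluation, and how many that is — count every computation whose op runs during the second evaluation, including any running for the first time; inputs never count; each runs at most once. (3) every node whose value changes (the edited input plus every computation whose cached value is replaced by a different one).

New value of v4: 4.
Computations that run: none — 0 in total.
Values that change: in1.
Key observation: in1 is never demanded by the output, so the edit triggers no recomputation at all.

First evaluation (everything demanded from the output):
  v4 = neg(-4) = 4

Propagation after the edit:
  in1 feeds no computation that the output demands — nothing is marked dirty and nothing runs.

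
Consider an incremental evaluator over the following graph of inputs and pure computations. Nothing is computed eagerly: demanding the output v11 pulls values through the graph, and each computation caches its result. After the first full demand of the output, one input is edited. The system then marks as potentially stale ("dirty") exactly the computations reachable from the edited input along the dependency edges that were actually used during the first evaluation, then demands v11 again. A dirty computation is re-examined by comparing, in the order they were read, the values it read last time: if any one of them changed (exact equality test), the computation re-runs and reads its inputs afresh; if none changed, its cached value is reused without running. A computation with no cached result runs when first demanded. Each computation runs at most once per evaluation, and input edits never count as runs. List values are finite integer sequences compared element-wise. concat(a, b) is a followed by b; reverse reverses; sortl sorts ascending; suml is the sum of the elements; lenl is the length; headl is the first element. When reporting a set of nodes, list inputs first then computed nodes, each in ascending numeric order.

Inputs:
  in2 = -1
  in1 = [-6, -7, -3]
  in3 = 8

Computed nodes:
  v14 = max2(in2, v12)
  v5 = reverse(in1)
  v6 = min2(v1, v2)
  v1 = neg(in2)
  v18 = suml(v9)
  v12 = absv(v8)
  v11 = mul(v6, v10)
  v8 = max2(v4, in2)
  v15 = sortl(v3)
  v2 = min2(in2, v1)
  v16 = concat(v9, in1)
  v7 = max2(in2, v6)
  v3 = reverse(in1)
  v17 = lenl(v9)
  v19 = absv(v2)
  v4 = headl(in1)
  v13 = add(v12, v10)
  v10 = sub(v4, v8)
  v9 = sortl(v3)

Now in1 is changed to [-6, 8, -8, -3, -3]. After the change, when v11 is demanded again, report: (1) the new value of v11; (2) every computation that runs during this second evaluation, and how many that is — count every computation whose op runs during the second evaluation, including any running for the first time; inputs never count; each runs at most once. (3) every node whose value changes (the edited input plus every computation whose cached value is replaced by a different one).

v11 now evaluates to 5.
Run set: v4 (1 run).
Changed values: in1.
The important point: v4 recomputes to an identical value, and the output ends up unchanged.

Initial pass — values computed on the first demand:
  v1 = neg(-1) = 1
  v2 = min2(-1, 1) = -1
  v4 = headl([-6, -7, -3]) = -6
  v6 = min2(1, -1) = -1
  v8 = max2(-6, -1) = -1
  v10 = sub(-6, -1) = -5
  v11 = mul(-1, -5) = 5

Second demand — change propagation:
  v4: re-runs because in1 [-6, -7, -3]->[-6, 8, -8, -3, -3]; new result -6 (unchanged).
  v8: re-examined; everything it read last time is the same (v4 unchanged, in2 unchanged) — cache -1 kept, no run.
  v10: re-examined; everything it read last time is the same (v4 unchanged, v8 unchanged) — cache -5 kept, no run.
  v11: re-examined; everything it read last time is the same (v6 unchanged, v10 unchanged) — cache 5 kept, no run.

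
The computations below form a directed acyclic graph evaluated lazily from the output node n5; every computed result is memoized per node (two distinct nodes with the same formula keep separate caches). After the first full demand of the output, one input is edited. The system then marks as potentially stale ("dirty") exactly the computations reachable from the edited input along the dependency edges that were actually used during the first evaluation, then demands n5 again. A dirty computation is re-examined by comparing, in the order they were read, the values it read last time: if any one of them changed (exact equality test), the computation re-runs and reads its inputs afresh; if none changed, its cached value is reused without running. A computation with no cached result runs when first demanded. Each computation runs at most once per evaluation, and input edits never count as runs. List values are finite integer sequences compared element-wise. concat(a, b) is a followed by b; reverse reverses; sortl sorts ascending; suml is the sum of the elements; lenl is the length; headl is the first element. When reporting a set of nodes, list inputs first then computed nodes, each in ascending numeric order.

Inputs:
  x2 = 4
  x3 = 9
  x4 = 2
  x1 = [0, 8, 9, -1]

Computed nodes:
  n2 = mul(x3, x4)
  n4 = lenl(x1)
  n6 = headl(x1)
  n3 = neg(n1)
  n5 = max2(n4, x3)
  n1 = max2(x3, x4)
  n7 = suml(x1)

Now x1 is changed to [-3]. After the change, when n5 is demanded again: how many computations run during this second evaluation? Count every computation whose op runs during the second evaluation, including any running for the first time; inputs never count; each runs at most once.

2 computations run: n4, n5.

First demand of the output computes:
  n4 = lenl([0, 8, 9, -1]) = 4
  n5 = max2(4, 9) = 9

After the edit, cleaning proceeds:
  n4: a read changed (x1 [0, 8, 9, -1]->[-3]) — executes, giving 1.
  n5: a read changed (n4 4->1) — executes, giving 9 — identical to its old value.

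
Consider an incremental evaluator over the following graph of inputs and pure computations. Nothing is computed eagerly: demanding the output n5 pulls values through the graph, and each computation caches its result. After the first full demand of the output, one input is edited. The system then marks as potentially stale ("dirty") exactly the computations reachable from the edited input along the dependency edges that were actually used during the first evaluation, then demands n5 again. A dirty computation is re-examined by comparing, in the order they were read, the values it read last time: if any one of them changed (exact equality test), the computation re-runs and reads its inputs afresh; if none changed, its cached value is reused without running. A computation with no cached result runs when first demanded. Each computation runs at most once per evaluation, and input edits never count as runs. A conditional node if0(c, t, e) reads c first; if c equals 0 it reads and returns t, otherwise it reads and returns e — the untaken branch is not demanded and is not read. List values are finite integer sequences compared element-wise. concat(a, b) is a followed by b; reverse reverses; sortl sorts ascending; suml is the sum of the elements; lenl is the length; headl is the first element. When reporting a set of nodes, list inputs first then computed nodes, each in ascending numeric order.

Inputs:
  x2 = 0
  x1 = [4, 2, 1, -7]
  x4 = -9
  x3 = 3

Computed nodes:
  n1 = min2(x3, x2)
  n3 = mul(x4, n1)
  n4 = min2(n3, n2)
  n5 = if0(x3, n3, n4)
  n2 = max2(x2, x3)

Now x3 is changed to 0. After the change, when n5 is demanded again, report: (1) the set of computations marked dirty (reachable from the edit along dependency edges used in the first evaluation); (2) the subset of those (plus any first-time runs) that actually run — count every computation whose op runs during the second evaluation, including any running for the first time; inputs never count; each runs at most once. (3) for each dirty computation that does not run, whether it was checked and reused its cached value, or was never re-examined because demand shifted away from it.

Initial pass — values computed on the first demand:
  n1 = min2(3, 0) = 0
  n2 = max2(0, 3) = 3
  n3 = mul(-9, 0) = 0
  n4 = min2(0, 3) = 0
  n5 = if0(x3=3 -> else branch n4) = 0

Second demand — change propagation:
  n1: re-runs because x3 3->0; new result 0 (unchanged).
  n2: dirty yet unreached — the second evaluation never asks for it.
  n3: re-examined; everything it read last time is the same (x4 unchanged, n1 unchanged) — cache 0 kept, no run.
  n4: dirty yet unreached — the second evaluation never asks for it.
  n5: re-runs because x3 3->0; new result 0 (unchanged).

The important point: the flipped condition redirects demand; n2, n4 are left stale, never re-checked.

Dirty set: n1, n2, n3, n4, n5.
Run set: n1, n5 (2 run).
Re-examined without running (cache reused): n3.
Left stale — demand moved off them: n2, n4.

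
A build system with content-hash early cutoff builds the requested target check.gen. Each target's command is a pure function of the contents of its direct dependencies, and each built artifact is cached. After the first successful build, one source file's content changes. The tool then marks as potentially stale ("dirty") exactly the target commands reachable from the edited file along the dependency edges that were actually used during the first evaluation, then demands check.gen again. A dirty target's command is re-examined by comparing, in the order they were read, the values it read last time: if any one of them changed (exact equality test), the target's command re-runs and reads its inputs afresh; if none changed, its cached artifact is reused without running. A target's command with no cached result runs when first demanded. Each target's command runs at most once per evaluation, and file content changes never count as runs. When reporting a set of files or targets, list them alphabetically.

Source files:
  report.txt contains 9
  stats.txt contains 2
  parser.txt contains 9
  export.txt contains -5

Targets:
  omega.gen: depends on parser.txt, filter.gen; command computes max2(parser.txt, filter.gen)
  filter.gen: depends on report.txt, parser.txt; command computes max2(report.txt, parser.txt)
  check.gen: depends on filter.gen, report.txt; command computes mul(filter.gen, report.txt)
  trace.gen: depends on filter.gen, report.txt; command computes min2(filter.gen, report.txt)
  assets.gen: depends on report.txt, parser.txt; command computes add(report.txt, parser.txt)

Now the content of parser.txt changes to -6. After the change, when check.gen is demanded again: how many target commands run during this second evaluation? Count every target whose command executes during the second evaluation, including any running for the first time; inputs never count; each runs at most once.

Target commands that run: filter.gen — 1 in total.
Key observation: the change is absorbed at filter.gen — it re-runs but produces the same value, and the output's value is unchanged.

First evaluation (everything demanded from the output):
  filter.gen = max2(9, 9) = 9
  check.gen = mul(9, 9) = 81

Propagation after the edit:
  filter.gen: runs — parser.txt 9->-6; result 9 (same value as before).
  check.gen: checked — values it read are unchanged (filter.gen unchanged, report.txt unchanged); reused cached 81 without running.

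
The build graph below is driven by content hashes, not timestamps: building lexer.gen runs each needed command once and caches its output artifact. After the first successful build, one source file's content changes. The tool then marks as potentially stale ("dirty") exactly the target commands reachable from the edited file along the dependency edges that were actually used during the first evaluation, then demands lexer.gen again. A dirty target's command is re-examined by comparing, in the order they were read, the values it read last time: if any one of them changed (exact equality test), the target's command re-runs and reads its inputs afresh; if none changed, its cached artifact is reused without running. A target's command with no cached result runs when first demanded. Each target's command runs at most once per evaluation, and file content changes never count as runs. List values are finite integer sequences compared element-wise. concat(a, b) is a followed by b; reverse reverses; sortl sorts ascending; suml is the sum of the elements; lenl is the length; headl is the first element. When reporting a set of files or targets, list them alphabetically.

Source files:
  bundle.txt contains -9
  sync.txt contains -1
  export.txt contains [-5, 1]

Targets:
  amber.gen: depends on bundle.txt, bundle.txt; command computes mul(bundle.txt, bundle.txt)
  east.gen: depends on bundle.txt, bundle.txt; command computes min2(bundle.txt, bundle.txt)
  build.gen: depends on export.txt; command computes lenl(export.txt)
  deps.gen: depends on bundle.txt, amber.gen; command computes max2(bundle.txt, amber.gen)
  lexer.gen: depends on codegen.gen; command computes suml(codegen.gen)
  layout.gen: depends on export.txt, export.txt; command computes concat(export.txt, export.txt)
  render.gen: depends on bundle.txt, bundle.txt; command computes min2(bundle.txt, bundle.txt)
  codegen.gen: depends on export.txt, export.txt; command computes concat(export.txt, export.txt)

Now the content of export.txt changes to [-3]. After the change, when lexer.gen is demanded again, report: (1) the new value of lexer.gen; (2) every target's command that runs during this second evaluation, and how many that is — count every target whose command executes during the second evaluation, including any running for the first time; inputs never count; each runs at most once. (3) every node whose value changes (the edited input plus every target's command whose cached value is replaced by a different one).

lexer.gen now evaluates to -6.
Run set: codegen.gen, lexer.gen (2 run).
Changed values: codegen.gen, export.txt, lexer.gen.

Initial pass — values computed on the first demand:
  codegen.gen = concat([-5, 1], [-5, 1]) = [-5, 1, -5, 1]
  lexer.gen = suml([-5, 1, -5, 1]) = -8

Second demand — change propagation:
  codegen.gen: re-runs because export.txt [-5, 1]->[-3]; export.txt [-5, 1]->[-3]; new result [-3, -3].
  lexer.gen: re-runs because codegen.gen [-5, 1, -5, 1]->[-3, -3]; new result -6.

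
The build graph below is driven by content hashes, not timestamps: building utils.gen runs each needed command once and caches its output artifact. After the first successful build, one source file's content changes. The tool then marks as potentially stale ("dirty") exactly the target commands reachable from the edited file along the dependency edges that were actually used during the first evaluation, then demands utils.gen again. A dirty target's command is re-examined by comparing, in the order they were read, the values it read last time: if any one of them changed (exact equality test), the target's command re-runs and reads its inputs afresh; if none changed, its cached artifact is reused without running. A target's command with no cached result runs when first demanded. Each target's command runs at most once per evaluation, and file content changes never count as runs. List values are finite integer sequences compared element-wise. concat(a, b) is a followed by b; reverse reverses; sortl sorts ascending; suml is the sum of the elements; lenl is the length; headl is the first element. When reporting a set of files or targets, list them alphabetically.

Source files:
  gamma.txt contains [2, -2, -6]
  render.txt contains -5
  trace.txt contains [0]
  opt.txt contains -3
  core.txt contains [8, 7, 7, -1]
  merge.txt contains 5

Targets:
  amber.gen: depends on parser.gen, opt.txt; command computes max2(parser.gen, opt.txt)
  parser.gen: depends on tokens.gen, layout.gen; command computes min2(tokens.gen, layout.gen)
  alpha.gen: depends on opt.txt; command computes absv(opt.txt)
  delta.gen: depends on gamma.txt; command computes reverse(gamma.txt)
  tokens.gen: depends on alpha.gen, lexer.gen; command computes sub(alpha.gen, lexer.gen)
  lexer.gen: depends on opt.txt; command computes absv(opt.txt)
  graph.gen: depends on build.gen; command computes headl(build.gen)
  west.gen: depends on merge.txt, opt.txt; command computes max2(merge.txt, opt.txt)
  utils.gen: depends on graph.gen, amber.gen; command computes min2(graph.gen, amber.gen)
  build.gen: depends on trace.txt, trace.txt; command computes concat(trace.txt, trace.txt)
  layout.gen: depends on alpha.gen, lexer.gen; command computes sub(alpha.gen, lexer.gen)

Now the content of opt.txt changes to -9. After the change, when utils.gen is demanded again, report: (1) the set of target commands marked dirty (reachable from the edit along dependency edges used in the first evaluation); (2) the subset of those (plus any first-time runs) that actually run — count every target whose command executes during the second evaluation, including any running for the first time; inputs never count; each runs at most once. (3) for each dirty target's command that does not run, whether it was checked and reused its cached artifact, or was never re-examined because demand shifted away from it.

Initial pass — values computed on the first demand:
  alpha.gen = absv(-3) = 3
  build.gen = concat([0], [0]) = [0, 0]
  graph.gen = headl([0, 0]) = 0
  lexer.gen = absv(-3) = 3
  layout.gen = sub(3, 3) = 0
  tokens.gen = sub(3, 3) = 0
  parser.gen = min2(0, 0) = 0
  amber.gen = max2(0, -3) = 0
  utils.gen = min2(0, 0) = 0

Second demand — change propagation:
  alpha.gen: re-runs because opt.txt -3->-9; new result 9.
  lexer.gen: re-runs because opt.txt -3->-9; new result 9.
  layout.gen: re-runs because alpha.gen 3->9; lexer.gen 3->9; new result 0 (unchanged).
  tokens.gen: re-runs because alpha.gen 3->9; lexer.gen 3->9; new result 0 (unchanged).
  parser.gen: re-examined; everything it read last time is the same (tokens.gen unchanged, layout.gen unchanged) — cache 0 kept, no run.
  amber.gen: re-runs because opt.txt -3->-9; new result 0 (unchanged).
  utils.gen: re-examined; everything it read last time is the same (graph.gen unchanged, amber.gen unchanged) — cache 0 kept, no run.

The important point: at parser.gen every value read last time is unchanged, so the dirty flag clears without a run.

Dirty set: alpha.gen, amber.gen, layout.gen, lexer.gen, parser.gen, tokens.gen, utils.gen.
Run set: alpha.gen, amber.gen, layout.gen, lexer.gen, tokens.gen (5 run).
Re-examined without running (cache reused): parser.gen, utils.gen.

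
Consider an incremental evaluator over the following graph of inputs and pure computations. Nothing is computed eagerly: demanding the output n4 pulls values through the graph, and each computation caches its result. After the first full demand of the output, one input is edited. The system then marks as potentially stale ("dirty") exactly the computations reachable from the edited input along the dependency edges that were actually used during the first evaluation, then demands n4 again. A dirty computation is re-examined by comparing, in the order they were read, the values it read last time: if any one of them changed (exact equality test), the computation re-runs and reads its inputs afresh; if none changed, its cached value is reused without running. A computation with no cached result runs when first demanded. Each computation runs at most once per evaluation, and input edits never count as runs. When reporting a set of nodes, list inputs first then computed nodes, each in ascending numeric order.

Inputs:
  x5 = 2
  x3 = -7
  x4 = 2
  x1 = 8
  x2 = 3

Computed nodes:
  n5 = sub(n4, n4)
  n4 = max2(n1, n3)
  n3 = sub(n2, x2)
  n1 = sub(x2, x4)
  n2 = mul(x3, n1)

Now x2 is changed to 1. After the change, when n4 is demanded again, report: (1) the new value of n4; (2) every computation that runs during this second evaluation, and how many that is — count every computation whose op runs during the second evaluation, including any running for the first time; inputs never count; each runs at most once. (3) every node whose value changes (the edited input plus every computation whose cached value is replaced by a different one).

Initial pass — values computed on the first demand:
  n1 = sub(3, 2) = 1
  n2 = mul(-7, 1) = -7
  n3 = sub(-7, 3) = -10
  n4 = max2(1, -10) = 1

Second demand — change propagation:
  n1: re-runs because x2 3->1; new result -1.
  n2: re-runs because n1 1->-1; new result 7.
  n3: re-runs because n2 -7->7; x2 3->1; new result 6.
  n4: re-runs because n1 1->-1; n3 -10->6; new result 6.

n4 now evaluates to 6.
Run set: n1, n2, n3, n4 (4 run).
Changed values: x2, n1, n2, n3, n4.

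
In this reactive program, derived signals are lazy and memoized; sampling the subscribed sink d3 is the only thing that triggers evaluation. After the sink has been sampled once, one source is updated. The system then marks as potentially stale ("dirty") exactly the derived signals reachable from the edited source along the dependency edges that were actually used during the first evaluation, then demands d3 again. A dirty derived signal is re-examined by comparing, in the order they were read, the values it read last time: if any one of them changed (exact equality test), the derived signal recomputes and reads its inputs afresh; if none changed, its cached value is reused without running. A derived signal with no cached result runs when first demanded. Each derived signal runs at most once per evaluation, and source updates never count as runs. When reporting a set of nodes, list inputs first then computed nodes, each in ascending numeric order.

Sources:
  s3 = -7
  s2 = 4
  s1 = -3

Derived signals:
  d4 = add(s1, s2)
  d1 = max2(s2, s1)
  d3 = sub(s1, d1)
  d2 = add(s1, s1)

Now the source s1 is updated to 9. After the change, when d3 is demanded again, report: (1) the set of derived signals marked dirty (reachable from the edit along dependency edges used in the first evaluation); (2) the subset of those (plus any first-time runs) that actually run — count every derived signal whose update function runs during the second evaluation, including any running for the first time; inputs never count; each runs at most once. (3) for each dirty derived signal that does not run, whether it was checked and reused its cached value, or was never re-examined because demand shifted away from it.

The edit dirties: d1, d3.
2 derived signals run: d1, d3.
No dirty derived signal escaped a run.

First demand of the output computes:
  d1 = max2(4, -3) = 4
  d3 = sub(-3, 4) = -7

After the edit, cleaning proceeds:
  d1: a read changed (s1 -3->9) — executes, giving 9.
  d3: a read changed (s1 -3->9; d1 4->9) — executes, giving 0.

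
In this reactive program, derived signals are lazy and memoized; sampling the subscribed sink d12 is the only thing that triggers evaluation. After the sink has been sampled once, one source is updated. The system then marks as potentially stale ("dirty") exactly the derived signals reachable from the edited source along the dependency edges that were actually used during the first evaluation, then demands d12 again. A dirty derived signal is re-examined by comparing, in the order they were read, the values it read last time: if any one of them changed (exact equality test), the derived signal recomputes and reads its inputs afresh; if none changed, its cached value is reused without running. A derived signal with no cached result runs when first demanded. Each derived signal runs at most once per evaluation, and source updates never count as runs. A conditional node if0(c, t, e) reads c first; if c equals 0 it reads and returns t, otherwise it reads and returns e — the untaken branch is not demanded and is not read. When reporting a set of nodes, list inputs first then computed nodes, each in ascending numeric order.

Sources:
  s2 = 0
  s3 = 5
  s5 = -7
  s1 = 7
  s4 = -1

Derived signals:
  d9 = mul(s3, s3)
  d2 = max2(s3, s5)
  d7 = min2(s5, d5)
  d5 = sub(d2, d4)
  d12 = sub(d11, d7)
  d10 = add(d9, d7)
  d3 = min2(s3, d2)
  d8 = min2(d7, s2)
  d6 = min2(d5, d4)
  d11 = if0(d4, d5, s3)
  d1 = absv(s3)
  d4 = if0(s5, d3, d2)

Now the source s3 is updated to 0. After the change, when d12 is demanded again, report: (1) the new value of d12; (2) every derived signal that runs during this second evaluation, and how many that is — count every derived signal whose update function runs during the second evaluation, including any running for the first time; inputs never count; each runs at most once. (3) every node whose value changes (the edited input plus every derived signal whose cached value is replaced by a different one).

First demand of the output computes:
  d2 = max2(5, -7) = 5
  d4 = if0(s5=-7 -> else branch d2) = 5
  d5 = sub(5, 5) = 0
  d7 = min2(-7, 0) = -7
  d11 = if0(d4=5 -> else branch s3) = 5
  d12 = sub(5, -7) = 12

After the edit, cleaning proceeds:
  d2: a read changed (s3 5->0) — executes, giving 0.
  d4: a read changed (d2 5->0) — executes, giving 0.
  d5: a read changed (d2 5->0; d4 5->0) — executes, giving 0 — identical to its old value.
  d7: dirty, but its reads are unchanged (s5 unchanged, d5 unchanged); cached -7 stands.
  d11: a read changed (d4 5->0; s3 5->0) — executes, giving 0.
  d12: a read changed (d11 5->0) — executes, giving 7.

Note where the cutoff bites: d7 is checked, finds nothing changed, and keeps its cache.

Demanding d12 again yields 7.
5 derived signals run: d2, d4, d5, d11, d12.
The nodes whose values change: s3, d2, d4, d11, d12.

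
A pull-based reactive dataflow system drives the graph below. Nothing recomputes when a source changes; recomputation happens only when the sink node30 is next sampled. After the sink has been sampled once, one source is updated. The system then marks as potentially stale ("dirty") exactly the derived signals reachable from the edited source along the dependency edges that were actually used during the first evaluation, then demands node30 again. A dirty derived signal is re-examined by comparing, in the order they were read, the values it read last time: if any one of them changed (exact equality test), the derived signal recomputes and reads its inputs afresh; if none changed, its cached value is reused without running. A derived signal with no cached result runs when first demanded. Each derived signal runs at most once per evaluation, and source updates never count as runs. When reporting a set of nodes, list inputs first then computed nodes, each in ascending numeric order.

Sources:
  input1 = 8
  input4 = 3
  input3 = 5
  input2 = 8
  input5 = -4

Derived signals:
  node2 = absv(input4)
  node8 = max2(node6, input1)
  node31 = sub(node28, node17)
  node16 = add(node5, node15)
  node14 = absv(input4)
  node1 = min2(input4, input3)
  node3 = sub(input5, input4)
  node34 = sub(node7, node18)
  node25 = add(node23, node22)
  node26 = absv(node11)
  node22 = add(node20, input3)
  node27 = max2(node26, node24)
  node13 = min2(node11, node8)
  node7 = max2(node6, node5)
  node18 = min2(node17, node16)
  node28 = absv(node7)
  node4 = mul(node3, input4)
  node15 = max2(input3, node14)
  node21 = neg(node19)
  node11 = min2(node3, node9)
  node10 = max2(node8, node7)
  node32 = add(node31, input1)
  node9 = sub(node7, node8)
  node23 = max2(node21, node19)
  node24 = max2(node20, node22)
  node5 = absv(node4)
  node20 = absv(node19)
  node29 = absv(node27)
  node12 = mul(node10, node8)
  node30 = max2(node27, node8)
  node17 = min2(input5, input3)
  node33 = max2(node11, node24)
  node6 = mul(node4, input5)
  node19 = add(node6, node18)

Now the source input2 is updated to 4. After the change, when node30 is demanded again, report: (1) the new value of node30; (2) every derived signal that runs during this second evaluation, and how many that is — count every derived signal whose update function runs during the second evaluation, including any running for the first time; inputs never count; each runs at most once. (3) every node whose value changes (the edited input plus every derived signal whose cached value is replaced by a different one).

First evaluation (everything demanded from the output):
  node3 = sub(-4, 3) = -7
  node4 = mul(-7, 3) = -21
  node5 = absv(-21) = 21
  node6 = mul(-21, -4) = 84
  node7 = max2(84, 21) = 84
  node8 = max2(84, 8) = 84
  node9 = sub(84, 84) = 0
  node11 = min2(-7, 0) = -7
  node14 = absv(3) = 3
  node15 = max2(5, 3) = 5
  node16 = add(21, 5) = 26
  node17 = min2(-4, 5) = -4
  node18 = min2(-4, 26) = -4
  node19 = add(84, -4) = 80
  node20 = absv(80) = 80
  node22 = add(80, 5) = 85
  node24 = max2(80, 85) = 85
  node26 = absv(-7) = 7
  node27 = max2(7, 85) = 85
  node30 = max2(85, 84) = 85

Propagation after the edit:
  input2 feeds no computation that the output demands — nothing is marked dirty and nothing runs.

Key observation: input2 is never demanded by the output, so the edit triggers no recomputation at all.

New value of node30: 85.
Derived signals that run: none — 0 in total.
Values that change: input2.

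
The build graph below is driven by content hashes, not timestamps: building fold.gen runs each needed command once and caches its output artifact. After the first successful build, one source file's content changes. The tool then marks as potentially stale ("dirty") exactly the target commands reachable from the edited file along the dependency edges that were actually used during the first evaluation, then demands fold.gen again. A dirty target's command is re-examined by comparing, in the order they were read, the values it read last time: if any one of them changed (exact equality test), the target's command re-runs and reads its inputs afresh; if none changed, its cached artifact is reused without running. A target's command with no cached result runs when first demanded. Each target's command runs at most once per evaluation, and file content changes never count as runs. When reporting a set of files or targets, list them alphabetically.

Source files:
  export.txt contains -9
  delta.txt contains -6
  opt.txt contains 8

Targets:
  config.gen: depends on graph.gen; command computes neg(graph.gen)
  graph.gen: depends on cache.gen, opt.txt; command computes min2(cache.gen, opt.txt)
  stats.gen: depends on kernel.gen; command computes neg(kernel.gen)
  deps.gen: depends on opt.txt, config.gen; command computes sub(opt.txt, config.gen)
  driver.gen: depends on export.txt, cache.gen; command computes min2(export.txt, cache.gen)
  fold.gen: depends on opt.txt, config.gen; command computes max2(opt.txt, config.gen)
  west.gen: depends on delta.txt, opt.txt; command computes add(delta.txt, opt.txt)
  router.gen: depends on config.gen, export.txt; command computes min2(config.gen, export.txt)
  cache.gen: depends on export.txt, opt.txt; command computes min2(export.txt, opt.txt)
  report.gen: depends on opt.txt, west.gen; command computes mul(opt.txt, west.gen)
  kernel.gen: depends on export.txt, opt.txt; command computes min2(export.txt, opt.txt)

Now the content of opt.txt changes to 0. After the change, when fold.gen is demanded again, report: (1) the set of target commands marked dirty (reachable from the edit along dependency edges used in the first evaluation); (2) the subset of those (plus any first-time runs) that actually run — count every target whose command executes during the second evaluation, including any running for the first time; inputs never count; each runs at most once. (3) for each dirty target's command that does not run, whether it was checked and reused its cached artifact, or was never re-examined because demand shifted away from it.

Dirty set: cache.gen, config.gen, fold.gen, graph.gen.
Run set: cache.gen, fold.gen, graph.gen (3 run).
Re-examined without running (cache reused): config.gen.
The important point: at config.gen every value read last time is unchanged, so the dirty flag clears without a run.

Initial pass — values computed on the first demand:
  cache.gen = min2(-9, 8) = -9
  graph.gen = min2(-9, 8) = -9
  config.gen = neg(-9) = 9
  fold.gen = max2(8, 9) = 9

Second demand — change propagation:
  cache.gen: re-runs because opt.txt 8->0; new result -9 (unchanged).
  graph.gen: re-runs because opt.txt 8->0; new result -9 (unchanged).
  config.gen: re-examined; everything it read last time is the same (graph.gen unchanged) — cache 9 kept, no run.
  fold.gen: re-runs because opt.txt 8->0; new result 9 (unchanged).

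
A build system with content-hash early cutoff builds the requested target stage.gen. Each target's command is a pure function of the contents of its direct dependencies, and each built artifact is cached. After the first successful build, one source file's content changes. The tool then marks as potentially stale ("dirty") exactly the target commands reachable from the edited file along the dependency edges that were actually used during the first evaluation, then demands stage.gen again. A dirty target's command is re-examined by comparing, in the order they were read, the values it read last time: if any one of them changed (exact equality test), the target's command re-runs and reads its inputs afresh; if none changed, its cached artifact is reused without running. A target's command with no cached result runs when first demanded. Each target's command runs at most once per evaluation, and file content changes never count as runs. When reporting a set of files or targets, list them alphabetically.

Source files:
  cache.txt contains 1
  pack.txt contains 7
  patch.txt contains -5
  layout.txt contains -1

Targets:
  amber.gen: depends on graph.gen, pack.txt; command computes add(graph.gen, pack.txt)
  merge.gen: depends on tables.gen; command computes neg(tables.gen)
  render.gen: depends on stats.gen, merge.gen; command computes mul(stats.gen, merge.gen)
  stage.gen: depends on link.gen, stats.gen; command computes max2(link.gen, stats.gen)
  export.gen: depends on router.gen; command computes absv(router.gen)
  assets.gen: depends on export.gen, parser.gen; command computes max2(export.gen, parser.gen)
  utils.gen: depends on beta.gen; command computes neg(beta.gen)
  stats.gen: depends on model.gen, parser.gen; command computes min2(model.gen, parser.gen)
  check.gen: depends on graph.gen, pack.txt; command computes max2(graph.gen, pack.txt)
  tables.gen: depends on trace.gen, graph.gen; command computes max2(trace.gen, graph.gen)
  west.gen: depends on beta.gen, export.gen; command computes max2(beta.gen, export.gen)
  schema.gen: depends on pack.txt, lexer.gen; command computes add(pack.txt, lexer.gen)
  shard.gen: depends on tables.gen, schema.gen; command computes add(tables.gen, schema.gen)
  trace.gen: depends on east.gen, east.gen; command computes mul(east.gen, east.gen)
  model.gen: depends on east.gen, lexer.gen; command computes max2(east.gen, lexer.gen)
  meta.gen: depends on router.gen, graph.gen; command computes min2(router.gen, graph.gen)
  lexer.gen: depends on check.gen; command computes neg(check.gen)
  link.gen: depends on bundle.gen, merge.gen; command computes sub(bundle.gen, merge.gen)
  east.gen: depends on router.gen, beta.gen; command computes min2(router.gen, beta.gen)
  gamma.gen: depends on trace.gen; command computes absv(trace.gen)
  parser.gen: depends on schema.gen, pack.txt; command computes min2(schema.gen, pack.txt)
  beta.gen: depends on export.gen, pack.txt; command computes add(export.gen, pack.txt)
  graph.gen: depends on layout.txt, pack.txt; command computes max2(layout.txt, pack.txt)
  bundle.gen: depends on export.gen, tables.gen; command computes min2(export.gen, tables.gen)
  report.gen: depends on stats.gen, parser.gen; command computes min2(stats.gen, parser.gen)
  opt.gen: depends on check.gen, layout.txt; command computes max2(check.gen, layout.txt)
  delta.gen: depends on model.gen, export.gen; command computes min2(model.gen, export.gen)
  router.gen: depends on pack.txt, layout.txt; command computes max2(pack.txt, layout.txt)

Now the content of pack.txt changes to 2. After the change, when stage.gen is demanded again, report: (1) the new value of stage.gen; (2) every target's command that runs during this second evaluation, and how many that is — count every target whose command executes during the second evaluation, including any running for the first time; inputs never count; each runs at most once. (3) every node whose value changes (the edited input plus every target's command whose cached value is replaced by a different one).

New value of stage.gen: 6.
Target commands that run: beta.gen, bundle.gen, check.gen, east.gen, export.gen, graph.gen, lexer.gen, link.gen, merge.gen, model.gen, parser.gen, router.gen, schema.gen, stage.gen, stats.gen, tables.gen, trace.gen — 17 in total.
Values that change: beta.gen, bundle.gen, check.gen, east.gen, export.gen, graph.gen, lexer.gen, link.gen, merge.gen, model.gen, pack.txt, router.gen, stage.gen, tables.gen, trace.gen.

First evaluation (everything demanded from the output):
  graph.gen = max2(-1, 7) = 7
  check.gen = max2(7, 7) = 7
  lexer.gen = neg(7) = -7
  router.gen = max2(7, -1) = 7
  export.gen = absv(7) = 7
  beta.gen = add(7, 7) = 14
  east.gen = min2(7, 14) = 7
  model.gen = max2(7, -7) = 7
  schema.gen = add(7, -7) = 0
  parser.gen = min2(0, 7) = 0
  stats.gen = min2(7, 0) = 0
  trace.gen = mul(7, 7) = 49
  tables.gen = max2(49, 7) = 49
  bundle.gen = min2(7, 49) = 7
  merge.gen = neg(49) = -49
  link.gen = sub(7, -49) = 56
  stage.gen = max2(56, 0) = 56

Propagation after the edit:
  graph.gen: runs — pack.txt 7->2; result 2.
  check.gen: runs — graph.gen 7->2; pack.txt 7->2; result 2.
  lexer.gen: runs — check.gen 7->2; result -2.
  router.gen: runs — pack.txt 7->2; result 2.
  export.gen: runs — router.gen 7->2; result 2.
  beta.gen: runs — export.gen 7->2; pack.txt 7->2; result 4.
  east.gen: runs — router.gen 7->2; beta.gen 14->4; result 2.
  model.gen: runs — east.gen 7->2; lexer.gen -7->-2; result 2.
  schema.gen: runs — pack.txt 7->2; lexer.gen -7->-2; result 0 (same value as before).
  parser.gen: runs — pack.txt 7->2; result 0 (same value as before).
  stats.gen: runs — model.gen 7->2; result 0 (same value as before).
  trace.gen: runs — east.gen 7->2; east.gen 7->2; result 4.
  tables.gen: runs — trace.gen 49->4; graph.gen 7->2; result 4.
  bundle.gen: runs — export.gen 7->2; tables.gen 49->4; result 2.
  merge.gen: runs — tables.gen 49->4; result -4.
  link.gen: runs — bundle.gen 7->2; merge.gen -49->-4; result 6.
  stage.gen: runs — link.gen 56->6; result 6.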